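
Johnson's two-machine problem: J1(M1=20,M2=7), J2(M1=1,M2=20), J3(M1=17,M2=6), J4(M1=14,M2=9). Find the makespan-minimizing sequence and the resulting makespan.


Johnson's rule:
Group 1 (M1≤M2, sort by M1): ['J2']
Group 2 (M1>M2, sort desc M2): ['J4', 'J1', 'J3']
Sequence: J2 → J4 → J1 → J3
Makespan calculation:
  J2: M1 done=1, M2 done=21
  J4: M1 done=15, M2 done=30
  J1: M1 done=35, M2 done=42
  J3: M1 done=52, M2 done=58
= Sequence: J2 → J4 → J1 → J3, Makespan: 58


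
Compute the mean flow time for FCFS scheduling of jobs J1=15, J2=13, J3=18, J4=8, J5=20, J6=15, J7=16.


Completion times:
  J1: completes at 15
  J2: completes at 28
  J3: completes at 46
  J4: completes at 54
  J5: completes at 74
  J6: completes at 89
  J7: completes at 105
Sum = 411
Average = 411/7
= 58.71


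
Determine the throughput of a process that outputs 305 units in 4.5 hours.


Throughput = units / time
= 305 / 4.5
= 67.8 units/hour


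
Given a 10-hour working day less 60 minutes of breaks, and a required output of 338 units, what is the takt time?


Available = 10×60 - 60 = 540 min
Takt time = 540 / 338
= 1.60 min/unit


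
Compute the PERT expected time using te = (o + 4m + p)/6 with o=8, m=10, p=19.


te = (o + 4m + p) / 6
= (8 + 4×10 + 19) / 6
= (8 + 40 + 19) / 6
= 67 / 6
= 11.17


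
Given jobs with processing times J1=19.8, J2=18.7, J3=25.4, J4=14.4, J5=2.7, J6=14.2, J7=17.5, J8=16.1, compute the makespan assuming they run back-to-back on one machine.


Sequential makespan: sum all processing times
= 19.8 + 18.7 + 25.4 + 14.4 + 2.7 + 14.2 + 17.5 + 16.1
= 128.8 time units


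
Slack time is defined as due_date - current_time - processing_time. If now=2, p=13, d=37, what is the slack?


Slack = due - current_time - processing
= 37 - 2 - 13
= 22


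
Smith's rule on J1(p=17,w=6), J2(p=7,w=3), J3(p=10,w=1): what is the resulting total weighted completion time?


WSPT order (by p/w): J2 → J1 → J3
  J2: C=7, w·C=3×7=21
  J1: C=24, w·C=6×24=144
  J3: C=34, w·C=1×34=34
Σ w·C = 199
= 199


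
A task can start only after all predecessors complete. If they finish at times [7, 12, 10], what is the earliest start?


ES = max of all predecessor completion times
Predecessors: [7, 12, 10]
ES = max(7, 12, 10)
= 12


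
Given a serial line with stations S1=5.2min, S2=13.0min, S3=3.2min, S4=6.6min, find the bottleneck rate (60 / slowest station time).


Bottleneck = longest station time
Station times: [5.2, 13.0, 3.2, 6.6]
Max = 13.0 min
Rate = 60 / 13.0
= 4.62 units/hour (bottleneck: 13.0min)


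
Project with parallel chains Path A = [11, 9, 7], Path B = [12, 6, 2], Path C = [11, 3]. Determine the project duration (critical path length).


Path A: 11 + 9 + 7 = 27
Path B: 12 + 6 + 2 = 20
Path C: 11 + 3 = 14
Critical path = longest = max(27, 20, 14)
= 27 (Path A)


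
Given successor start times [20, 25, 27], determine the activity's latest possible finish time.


LF = min of all successor start times
Successors start at: [20, 25, 27]
LF = min(20, 25, 27)
= 20


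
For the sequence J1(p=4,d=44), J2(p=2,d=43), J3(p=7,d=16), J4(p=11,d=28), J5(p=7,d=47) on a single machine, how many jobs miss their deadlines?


Completion vs due date:
  J1: C=4, d=44 → on time
  J2: C=6, d=43 → on time
  J3: C=13, d=16 → on time
  J4: C=24, d=28 → on time
  J5: C=31, d=47 → on time
Tardy jobs: none
Count = 0


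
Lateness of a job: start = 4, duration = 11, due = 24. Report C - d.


Completion = 4 + 11 = 15
Lateness = C - d = 15 - 24
= -9


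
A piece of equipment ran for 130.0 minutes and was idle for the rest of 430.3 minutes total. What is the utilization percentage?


Utilization = busy / total × 100
= 130.0 / 430.3 × 100
= 30.2%


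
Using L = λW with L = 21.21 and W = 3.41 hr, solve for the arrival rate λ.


Little's law: L = λW → λ = L / W
= 21.21 / 3.41
= 6.22 per hour


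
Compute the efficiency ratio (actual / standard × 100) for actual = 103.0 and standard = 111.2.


Efficiency = (actual / standard) × 100
= (103.0 / 111.2) × 100
= 92.6%


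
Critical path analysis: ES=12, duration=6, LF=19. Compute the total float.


EF = ES + duration = 12 + 6 = 18
LS = LF - duration = 19 - 6 = 13
Total Float = LF - EF = 19 - 18
(or LS - ES = 13 - 12)
= 1


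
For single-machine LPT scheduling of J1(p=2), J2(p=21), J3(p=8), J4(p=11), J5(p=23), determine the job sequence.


LPT: sort by longest processing time first
  J5: p=23
  J2: p=21
  J4: p=11
  J3: p=8
  J1: p=2
Order: J5 → J2 → J4 → J3 → J1


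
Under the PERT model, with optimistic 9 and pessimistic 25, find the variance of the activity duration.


σ² = ((p - o) / 6)² = (p - o)² / 36
= (25 - 9)² / 36
= 16² / 36
= 256 / 36
= 7.1111


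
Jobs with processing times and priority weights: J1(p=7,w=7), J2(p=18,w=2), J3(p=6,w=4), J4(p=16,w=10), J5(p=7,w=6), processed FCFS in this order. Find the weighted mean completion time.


Completion times:
  J1: C=7, w×C=7×7=49
  J2: C=25, w×C=2×25=50
  J3: C=31, w×C=4×31=124
  J4: C=47, w×C=10×47=470
  J5: C=54, w×C=6×54=324
Sum w×C = 1017
Sum w = 29
Weighted avg = 1017/29
= 35.07


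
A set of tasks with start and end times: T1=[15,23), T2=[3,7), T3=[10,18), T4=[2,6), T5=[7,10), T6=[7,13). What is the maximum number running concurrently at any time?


Check each time point for overlaps:
  t=3: 2 tasks active (T2, T4)
Max concurrent = 2


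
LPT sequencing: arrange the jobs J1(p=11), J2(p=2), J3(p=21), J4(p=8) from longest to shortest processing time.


LPT: sort by longest processing time first
  J3: p=21
  J1: p=11
  J4: p=8
  J2: p=2
Order: J3 → J1 → J4 → J2


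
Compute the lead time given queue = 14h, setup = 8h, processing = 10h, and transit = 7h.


Lead time = queue + setup + processing + transit
= 14 + 8 + 10 + 7
= 39 hours


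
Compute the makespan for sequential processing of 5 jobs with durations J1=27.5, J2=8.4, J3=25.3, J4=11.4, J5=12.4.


Sequential makespan: sum all processing times
= 27.5 + 8.4 + 25.3 + 11.4 + 12.4
= 85.0 time units


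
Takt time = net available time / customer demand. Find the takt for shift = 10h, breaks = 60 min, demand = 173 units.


Available = 10×60 - 60 = 540 min
Takt time = 540 / 173
= 3.12 min/unit


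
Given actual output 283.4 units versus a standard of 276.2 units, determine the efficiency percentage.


Efficiency = (actual / standard) × 100
= (283.4 / 276.2) × 100
= 102.6%


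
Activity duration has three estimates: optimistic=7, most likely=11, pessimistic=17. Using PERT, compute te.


te = (o + 4m + p) / 6
= (7 + 4×11 + 17) / 6
= (7 + 44 + 17) / 6
= 68 / 6
= 11.33


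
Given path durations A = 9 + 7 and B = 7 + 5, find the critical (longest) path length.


Path A: 9 + 7 = 16
Path B: 7 + 5 = 12
Critical path = longest = max(16, 12)
= 16 (Path A)


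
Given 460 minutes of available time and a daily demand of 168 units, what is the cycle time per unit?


Cycle time = available time / demand
= 460 / 168
= 2.74 min/unit


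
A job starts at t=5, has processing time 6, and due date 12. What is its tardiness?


Completion = start + processing = 5 + 6 = 11
Tardiness = max(0, C - d) = max(0, 11 - 12)
= max(0, -1)
= 0


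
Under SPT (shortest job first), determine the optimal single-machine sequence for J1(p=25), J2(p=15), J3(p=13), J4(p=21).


SPT: sort by shortest processing time
  J3: p=13
  J2: p=15
  J4: p=21
  J1: p=25
Order: J3 → J2 → J4 → J1


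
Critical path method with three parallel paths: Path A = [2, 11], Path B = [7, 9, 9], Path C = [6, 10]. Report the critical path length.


Path A: 2 + 11 = 13
Path B: 7 + 9 + 9 = 25
Path C: 6 + 10 = 16
Critical path = longest = max(13, 25, 16)
= 25 (Path B)


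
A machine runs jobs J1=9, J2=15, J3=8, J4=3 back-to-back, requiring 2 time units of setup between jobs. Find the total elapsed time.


Makespan = Σ processing + (n-1) × setup
= (9 + 15 + 8 + 3) + (4-1)×2
= 35 + 6
= 41 time units


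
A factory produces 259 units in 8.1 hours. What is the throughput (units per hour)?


Throughput = units / time
= 259 / 8.1
= 32.0 units/hour


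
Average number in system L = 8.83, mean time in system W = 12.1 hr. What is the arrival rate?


Little's law: L = λW → λ = L / W
= 8.83 / 12.1
= 0.73 per hour


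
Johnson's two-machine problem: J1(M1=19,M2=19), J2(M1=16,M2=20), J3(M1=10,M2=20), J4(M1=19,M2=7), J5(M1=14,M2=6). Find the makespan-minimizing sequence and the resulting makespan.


Johnson's rule:
Group 1 (M1≤M2, sort by M1): ['J3', 'J2', 'J1']
Group 2 (M1>M2, sort desc M2): ['J4', 'J5']
Sequence: J3 → J2 → J1 → J4 → J5
Makespan calculation:
  J3: M1 done=10, M2 done=30
  J2: M1 done=26, M2 done=50
  J1: M1 done=45, M2 done=69
  J4: M1 done=64, M2 done=76
  J5: M1 done=78, M2 done=84
= Sequence: J3 → J2 → J1 → J4 → J5, Makespan: 84


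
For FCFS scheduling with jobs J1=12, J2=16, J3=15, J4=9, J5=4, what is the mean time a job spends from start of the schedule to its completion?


Completion times:
  J1: completes at 12
  J2: completes at 28
  J3: completes at 43
  J4: completes at 52
  J5: completes at 56
Sum = 191
Average = 191/5
= 38.20


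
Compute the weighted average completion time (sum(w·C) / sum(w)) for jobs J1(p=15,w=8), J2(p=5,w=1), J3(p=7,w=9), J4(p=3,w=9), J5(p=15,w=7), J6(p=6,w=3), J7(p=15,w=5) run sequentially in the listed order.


Completion times:
  J1: C=15, w×C=8×15=120
  J2: C=20, w×C=1×20=20
  J3: C=27, w×C=9×27=243
  J4: C=30, w×C=9×30=270
  J5: C=45, w×C=7×45=315
  J6: C=51, w×C=3×51=153
  J7: C=66, w×C=5×66=330
Sum w×C = 1451
Sum w = 42
Weighted avg = 1451/42
= 34.55


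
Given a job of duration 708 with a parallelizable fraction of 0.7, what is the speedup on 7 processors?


Amdahl's law: T_p = T × ((1-p) + p/N)
= 708 × ((1-0.7) + 0.7/7)
= 708 × (0.30 + 0.1000)
= 708 × 0.4000
= 283.20
Speedup = 708/283.20
= 2.50×


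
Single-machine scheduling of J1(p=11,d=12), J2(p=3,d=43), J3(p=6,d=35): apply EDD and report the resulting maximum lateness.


EDD order: J1 → J3 → J2
Completion and lateness:
  J1: C=11, d=12, L=11-12=-1
  J3: C=17, d=35, L=17-35=-18
  J2: C=20, d=43, L=20-43=-23
Lmax = max(-1, -18, -23)
= -1


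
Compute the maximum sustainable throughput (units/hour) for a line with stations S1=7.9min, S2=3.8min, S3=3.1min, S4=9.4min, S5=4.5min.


Bottleneck = longest station time
Station times: [7.9, 3.8, 3.1, 9.4, 4.5]
Max = 9.4 min
Rate = 60 / 9.4
= 6.38 units/hour (bottleneck: 9.4min)


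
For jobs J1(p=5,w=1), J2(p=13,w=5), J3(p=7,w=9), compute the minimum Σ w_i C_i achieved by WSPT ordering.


WSPT order (by p/w): J3 → J2 → J1
  J3: C=7, w·C=9×7=63
  J2: C=20, w·C=5×20=100
  J1: C=25, w·C=1×25=25
Σ w·C = 188
= 188


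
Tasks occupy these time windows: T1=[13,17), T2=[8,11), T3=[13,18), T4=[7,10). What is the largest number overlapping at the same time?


Check each time point for overlaps:
  t=8: 2 tasks active (T2, T4)
Max concurrent = 2


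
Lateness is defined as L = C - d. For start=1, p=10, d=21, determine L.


Completion = 1 + 10 = 11
Lateness = C - d = 11 - 21
= -10


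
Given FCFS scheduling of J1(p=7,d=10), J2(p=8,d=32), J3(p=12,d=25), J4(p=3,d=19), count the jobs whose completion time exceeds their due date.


Completion vs due date:
  J1: C=7, d=10 → on time
  J2: C=15, d=32 → on time
  J3: C=27, d=25 → TARDY
  J4: C=30, d=19 → TARDY
Tardy jobs: J3, J4
Count = 2


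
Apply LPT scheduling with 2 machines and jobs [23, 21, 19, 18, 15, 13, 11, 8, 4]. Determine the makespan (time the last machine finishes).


Jobs (LPT sorted): [23, 21, 19, 18, 15, 13, 11, 8, 4]
Machines: 2
  J=23 → Machine 1 (load: 0+23=23)
  J=21 → Machine 2 (load: 0+21=21)
  J=19 → Machine 2 (load: 21+19=40)
  J=18 → Machine 1 (load: 23+18=41)
  J=15 → Machine 2 (load: 40+15=55)
  J=13 → Machine 1 (load: 41+13=54)
  J=11 → Machine 1 (load: 54+11=65)
  J=8 → Machine 2 (load: 55+8=63)
  J=4 → Machine 2 (load: 63+4=67)
Machine loads: [65, 67]
Makespan = max = 67 time units


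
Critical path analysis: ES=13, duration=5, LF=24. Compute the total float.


EF = ES + duration = 13 + 5 = 18
LS = LF - duration = 24 - 5 = 19
Total Float = LF - EF = 24 - 18
(or LS - ES = 19 - 13)
= 6


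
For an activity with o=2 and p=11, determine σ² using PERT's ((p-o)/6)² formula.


σ² = ((p - o) / 6)² = (p - o)² / 36
= (11 - 2)² / 36
= 9² / 36
= 81 / 36
= 2.2500


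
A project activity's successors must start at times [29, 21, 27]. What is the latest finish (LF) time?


LF = min of all successor start times
Successors start at: [29, 21, 27]
LF = min(29, 21, 27)
= 21


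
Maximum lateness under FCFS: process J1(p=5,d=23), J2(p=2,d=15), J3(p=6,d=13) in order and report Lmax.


Lateness per job (L = C - d):
  J1: C=5, d=23, L=-18
  J2: C=7, d=15, L=-8
  J3: C=13, d=13, L=0
Lmax = max(-18, -8, 0)
= 0


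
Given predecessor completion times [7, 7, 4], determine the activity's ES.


ES = max of all predecessor completion times
Predecessors: [7, 7, 4]
ES = max(7, 7, 4)
= 7


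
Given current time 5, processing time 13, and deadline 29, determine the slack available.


Slack = due - current_time - processing
= 29 - 5 - 13
= 11


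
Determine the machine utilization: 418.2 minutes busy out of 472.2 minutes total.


Utilization = busy / total × 100
= 418.2 / 472.2 × 100
= 88.6%


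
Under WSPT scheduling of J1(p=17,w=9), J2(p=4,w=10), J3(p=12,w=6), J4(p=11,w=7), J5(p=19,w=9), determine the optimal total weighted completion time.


WSPT order (by p/w): J2 → J4 → J1 → J3 → J5
  J2: C=4, w·C=10×4=40
  J4: C=15, w·C=7×15=105
  J1: C=32, w·C=9×32=288
  J3: C=44, w·C=6×44=264
  J5: C=63, w·C=9×63=567
Σ w·C = 1264
= 1264


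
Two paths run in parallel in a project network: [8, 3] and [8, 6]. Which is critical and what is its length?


Path A: 8 + 3 = 11
Path B: 8 + 6 = 14
Critical path = longest = max(11, 14)
= 14 (Path B)


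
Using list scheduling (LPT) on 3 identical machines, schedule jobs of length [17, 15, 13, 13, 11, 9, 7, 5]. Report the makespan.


Jobs (LPT sorted): [17, 15, 13, 13, 11, 9, 7, 5]
Machines: 3
  J=17 → Machine 1 (load: 0+17=17)
  J=15 → Machine 2 (load: 0+15=15)
  J=13 → Machine 3 (load: 0+13=13)
  J=13 → Machine 3 (load: 13+13=26)
  J=11 → Machine 2 (load: 15+11=26)
  J=9 → Machine 1 (load: 17+9=26)
  J=7 → Machine 1 (load: 26+7=33)
  J=5 → Machine 2 (load: 26+5=31)
Machine loads: [33, 31, 26]
Makespan = max = 33 time units


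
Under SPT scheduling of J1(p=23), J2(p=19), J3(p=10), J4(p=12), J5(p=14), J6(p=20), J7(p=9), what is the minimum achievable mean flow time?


SPT order: J7 → J3 → J4 → J5 → J2 → J6 → J1
Completion times:
  J7: C=9
  J3: C=19
  J4: C=31
  J5: C=45
  J2: C=64
  J6: C=84
  J1: C=107
Sum = 359, n = 7
Mean flow = 359/7
= 51.29


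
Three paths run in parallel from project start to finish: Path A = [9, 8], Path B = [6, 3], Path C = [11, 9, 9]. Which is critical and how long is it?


Path A: 9 + 8 = 17
Path B: 6 + 3 = 9
Path C: 11 + 9 + 9 = 29
Critical path = longest = max(17, 9, 29)
= 29 (Path C)


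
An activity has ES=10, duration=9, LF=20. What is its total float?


EF = ES + duration = 10 + 9 = 19
LS = LF - duration = 20 - 9 = 11
Total Float = LF - EF = 20 - 19
(or LS - ES = 11 - 10)
= 1


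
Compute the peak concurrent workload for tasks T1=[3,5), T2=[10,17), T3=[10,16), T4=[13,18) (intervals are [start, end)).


Check each time point for overlaps:
  t=13: 3 tasks active (T2, T3, T4)
Max concurrent = 3


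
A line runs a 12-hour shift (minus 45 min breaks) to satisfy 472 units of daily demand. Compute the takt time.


Available = 12×60 - 45 = 675 min
Takt time = 675 / 472
= 1.43 min/unit


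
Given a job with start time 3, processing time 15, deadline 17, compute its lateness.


Completion = 3 + 15 = 18
Lateness = C - d = 18 - 17
= 1


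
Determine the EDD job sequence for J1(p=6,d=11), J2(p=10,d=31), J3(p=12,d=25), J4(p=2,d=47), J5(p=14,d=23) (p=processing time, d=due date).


EDD: sort by earliest due date
  J1: d=11, p=6
  J5: d=23, p=14
  J3: d=25, p=12
  J2: d=31, p=10
  J4: d=47, p=2
Order: J1 → J5 → J3 → J2 → J4


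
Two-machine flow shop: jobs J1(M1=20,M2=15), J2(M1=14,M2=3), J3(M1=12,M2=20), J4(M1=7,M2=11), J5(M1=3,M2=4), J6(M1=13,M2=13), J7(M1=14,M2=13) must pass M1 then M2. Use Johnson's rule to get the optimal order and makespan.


Johnson's rule:
Group 1 (M1≤M2, sort by M1): ['J5', 'J4', 'J3', 'J6']
Group 2 (M1>M2, sort desc M2): ['J1', 'J7', 'J2']
Sequence: J5 → J4 → J3 → J6 → J1 → J7 → J2
Makespan calculation:
  J5: M1 done=3, M2 done=7
  J4: M1 done=10, M2 done=21
  J3: M1 done=22, M2 done=42
  J6: M1 done=35, M2 done=55
  J1: M1 done=55, M2 done=70
  J7: M1 done=69, M2 done=83
  J2: M1 done=83, M2 done=86
= Sequence: J5 → J4 → J3 → J6 → J1 → J7 → J2, Makespan: 86


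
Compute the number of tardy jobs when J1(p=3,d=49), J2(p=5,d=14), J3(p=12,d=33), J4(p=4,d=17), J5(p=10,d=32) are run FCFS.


Completion vs due date:
  J1: C=3, d=49 → on time
  J2: C=8, d=14 → on time
  J3: C=20, d=33 → on time
  J4: C=24, d=17 → TARDY
  J5: C=34, d=32 → TARDY
Tardy jobs: J4, J5
Count = 2


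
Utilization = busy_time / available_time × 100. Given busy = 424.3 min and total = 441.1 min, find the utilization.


Utilization = busy / total × 100
= 424.3 / 441.1 × 100
= 96.2%


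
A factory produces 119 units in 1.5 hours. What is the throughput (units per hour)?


Throughput = units / time
= 119 / 1.5
= 79.3 units/hour


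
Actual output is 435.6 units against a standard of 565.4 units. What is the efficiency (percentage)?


Efficiency = (actual / standard) × 100
= (435.6 / 565.4) × 100
= 77.0%


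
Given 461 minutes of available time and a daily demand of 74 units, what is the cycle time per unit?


Cycle time = available time / demand
= 461 / 74
= 6.23 min/unit


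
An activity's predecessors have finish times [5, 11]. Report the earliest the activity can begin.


ES = max of all predecessor completion times
Predecessors: [5, 11]
ES = max(5, 11)
= 11


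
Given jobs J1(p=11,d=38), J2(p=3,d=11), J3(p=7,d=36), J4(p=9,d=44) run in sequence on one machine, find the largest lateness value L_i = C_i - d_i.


Lateness per job (L = C - d):
  J1: C=11, d=38, L=-27
  J2: C=14, d=11, L=3
  J3: C=21, d=36, L=-15
  J4: C=30, d=44, L=-14
Lmax = max(-27, 3, -15, -14)
= 3


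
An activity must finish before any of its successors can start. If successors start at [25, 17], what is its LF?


LF = min of all successor start times
Successors start at: [25, 17]
LF = min(25, 17)
= 17


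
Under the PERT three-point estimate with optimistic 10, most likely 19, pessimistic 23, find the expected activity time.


te = (o + 4m + p) / 6
= (10 + 4×19 + 23) / 6
= (10 + 76 + 23) / 6
= 109 / 6
= 18.17


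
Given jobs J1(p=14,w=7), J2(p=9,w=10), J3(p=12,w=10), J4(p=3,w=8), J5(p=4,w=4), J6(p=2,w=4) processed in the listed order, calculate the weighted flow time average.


Completion times:
  J1: C=14, w×C=7×14=98
  J2: C=23, w×C=10×23=230
  J3: C=35, w×C=10×35=350
  J4: C=38, w×C=8×38=304
  J5: C=42, w×C=4×42=168
  J6: C=44, w×C=4×44=176
Sum w×C = 1326
Sum w = 43
Weighted avg = 1326/43
= 30.84


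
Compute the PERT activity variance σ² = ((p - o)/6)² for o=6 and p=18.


σ² = ((p - o) / 6)² = (p - o)² / 36
= (18 - 6)² / 36
= 12² / 36
= 144 / 36
= 4.0000


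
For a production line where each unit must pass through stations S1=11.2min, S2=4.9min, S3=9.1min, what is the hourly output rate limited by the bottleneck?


Bottleneck = longest station time
Station times: [11.2, 4.9, 9.1]
Max = 11.2 min
Rate = 60 / 11.2
= 5.36 units/hour (bottleneck: 11.2min)


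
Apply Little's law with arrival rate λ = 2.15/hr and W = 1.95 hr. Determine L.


Little's law: L = λ × W
= 2.15 × 1.95
= 4.19


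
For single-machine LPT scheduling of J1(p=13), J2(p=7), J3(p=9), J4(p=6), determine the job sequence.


LPT: sort by longest processing time first
  J1: p=13
  J3: p=9
  J2: p=7
  J4: p=6
Order: J1 → J3 → J2 → J4


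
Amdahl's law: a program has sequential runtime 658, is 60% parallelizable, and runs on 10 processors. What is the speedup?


Amdahl's law: T_p = T × ((1-p) + p/N)
= 658 × ((1-0.6) + 0.6/10)
= 658 × (0.40 + 0.0600)
= 658 × 0.4600
= 302.68
Speedup = 658/302.68
= 2.17×


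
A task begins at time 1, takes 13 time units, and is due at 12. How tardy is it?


Completion = start + processing = 1 + 13 = 14
Tardiness = max(0, C - d) = max(0, 14 - 12)
= max(0, 2)
= 2


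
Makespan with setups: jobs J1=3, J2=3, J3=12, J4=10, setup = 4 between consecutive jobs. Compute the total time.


Makespan = Σ processing + (n-1) × setup
= (3 + 3 + 12 + 10) + (4-1)×4
= 28 + 12
= 40 time units


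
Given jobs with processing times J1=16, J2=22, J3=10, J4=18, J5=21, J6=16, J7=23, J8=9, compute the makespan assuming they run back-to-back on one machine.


Sequential makespan: sum all processing times
= 16 + 22 + 10 + 18 + 21 + 16 + 23 + 9
= 135 time units


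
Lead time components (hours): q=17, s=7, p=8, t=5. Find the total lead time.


Lead time = queue + setup + processing + transit
= 17 + 7 + 8 + 5
= 37 hours


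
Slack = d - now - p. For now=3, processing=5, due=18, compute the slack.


Slack = due - current_time - processing
= 18 - 3 - 5
= 10


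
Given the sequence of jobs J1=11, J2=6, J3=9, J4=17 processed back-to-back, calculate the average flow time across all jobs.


Completion times:
  J1: completes at 11
  J2: completes at 17
  J3: completes at 26
  J4: completes at 43
Sum = 97
Average = 97/4
= 24.25


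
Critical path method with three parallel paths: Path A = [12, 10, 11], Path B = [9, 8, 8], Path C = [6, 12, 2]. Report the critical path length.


Path A: 12 + 10 + 11 = 33
Path B: 9 + 8 + 8 = 25
Path C: 6 + 12 + 2 = 20
Critical path = longest = max(33, 25, 20)
= 33 (Path A)


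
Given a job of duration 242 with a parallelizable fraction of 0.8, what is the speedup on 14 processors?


Amdahl's law: T_p = T × ((1-p) + p/N)
= 242 × ((1-0.8) + 0.8/14)
= 242 × (0.20 + 0.0571)
= 242 × 0.2571
= 62.23
Speedup = 242/62.23
= 3.89×


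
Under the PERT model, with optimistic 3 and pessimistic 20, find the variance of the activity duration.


σ² = ((p - o) / 6)² = (p - o)² / 36
= (20 - 3)² / 36
= 17² / 36
= 289 / 36
= 8.0278


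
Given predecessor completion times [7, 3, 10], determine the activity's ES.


ES = max of all predecessor completion times
Predecessors: [7, 3, 10]
ES = max(7, 3, 10)
= 10


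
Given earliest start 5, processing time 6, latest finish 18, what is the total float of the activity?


EF = ES + duration = 5 + 6 = 11
LS = LF - duration = 18 - 6 = 12
Total Float = LF - EF = 18 - 11
(or LS - ES = 12 - 5)
= 7


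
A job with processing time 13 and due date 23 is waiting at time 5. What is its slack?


Slack = due - current_time - processing
= 23 - 5 - 13
= 5


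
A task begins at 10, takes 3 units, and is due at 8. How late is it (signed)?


Completion = 10 + 3 = 13
Lateness = C - d = 13 - 8
= 5


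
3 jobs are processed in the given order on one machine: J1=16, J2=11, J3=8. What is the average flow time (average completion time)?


Completion times:
  J1: completes at 16
  J2: completes at 27
  J3: completes at 35
Sum = 78
Average = 78/3
= 26.00


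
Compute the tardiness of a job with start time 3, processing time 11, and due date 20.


Completion = start + processing = 3 + 11 = 14
Tardiness = max(0, C - d) = max(0, 14 - 20)
= max(0, -6)
= 0


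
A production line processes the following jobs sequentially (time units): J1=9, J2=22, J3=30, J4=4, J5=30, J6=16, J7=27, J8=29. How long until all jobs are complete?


Sequential makespan: sum all processing times
= 9 + 22 + 30 + 4 + 30 + 16 + 27 + 29
= 167 time units


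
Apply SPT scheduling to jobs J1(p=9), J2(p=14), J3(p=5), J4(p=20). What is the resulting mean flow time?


SPT order: J3 → J1 → J2 → J4
Completion times:
  J3: C=5
  J1: C=14
  J2: C=28
  J4: C=48
Sum = 95, n = 4
Mean flow = 95/4
= 23.75


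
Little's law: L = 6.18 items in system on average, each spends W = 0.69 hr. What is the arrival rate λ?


Little's law: L = λW → λ = L / W
= 6.18 / 0.69
= 8.96 per hour


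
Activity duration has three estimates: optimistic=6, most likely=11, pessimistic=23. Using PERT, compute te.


te = (o + 4m + p) / 6
= (6 + 4×11 + 23) / 6
= (6 + 44 + 23) / 6
= 73 / 6
= 12.17


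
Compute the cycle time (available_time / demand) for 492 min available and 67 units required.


Cycle time = available time / demand
= 492 / 67
= 7.34 min/unit


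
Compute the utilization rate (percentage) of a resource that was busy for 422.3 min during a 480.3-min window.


Utilization = busy / total × 100
= 422.3 / 480.3 × 100
= 87.9%


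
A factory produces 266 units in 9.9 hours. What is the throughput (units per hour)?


Throughput = units / time
= 266 / 9.9
= 26.9 units/hour


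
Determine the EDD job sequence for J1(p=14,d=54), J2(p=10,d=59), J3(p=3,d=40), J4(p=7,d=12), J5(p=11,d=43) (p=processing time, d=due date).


EDD: sort by earliest due date
  J4: d=12, p=7
  J3: d=40, p=3
  J5: d=43, p=11
  J1: d=54, p=14
  J2: d=59, p=10
Order: J4 → J3 → J5 → J1 → J2


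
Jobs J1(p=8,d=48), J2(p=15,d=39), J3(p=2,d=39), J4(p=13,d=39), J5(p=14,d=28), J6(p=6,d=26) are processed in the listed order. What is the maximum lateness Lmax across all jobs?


Lateness per job (L = C - d):
  J1: C=8, d=48, L=-40
  J2: C=23, d=39, L=-16
  J3: C=25, d=39, L=-14
  J4: C=38, d=39, L=-1
  J5: C=52, d=28, L=24
  J6: C=58, d=26, L=32
Lmax = max(-40, -16, -14, -1, 24, 32)
= 32


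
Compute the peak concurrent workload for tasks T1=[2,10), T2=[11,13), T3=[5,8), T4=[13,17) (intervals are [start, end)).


Check each time point for overlaps:
  t=5: 2 tasks active (T1, T3)
Max concurrent = 2


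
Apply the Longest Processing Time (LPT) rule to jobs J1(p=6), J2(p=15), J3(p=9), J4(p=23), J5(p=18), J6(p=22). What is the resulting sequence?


LPT: sort by longest processing time first
  J4: p=23
  J6: p=22
  J5: p=18
  J2: p=15
  J3: p=9
  J1: p=6
Order: J4 → J6 → J5 → J2 → J3 → J1


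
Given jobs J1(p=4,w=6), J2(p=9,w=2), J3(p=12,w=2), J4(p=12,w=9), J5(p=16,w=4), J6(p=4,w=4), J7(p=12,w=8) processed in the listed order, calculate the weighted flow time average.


Completion times:
  J1: C=4, w×C=6×4=24
  J2: C=13, w×C=2×13=26
  J3: C=25, w×C=2×25=50
  J4: C=37, w×C=9×37=333
  J5: C=53, w×C=4×53=212
  J6: C=57, w×C=4×57=228
  J7: C=69, w×C=8×69=552
Sum w×C = 1425
Sum w = 35
Weighted avg = 1425/35
= 40.71


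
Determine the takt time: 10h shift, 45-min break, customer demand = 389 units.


Available = 10×60 - 45 = 555 min
Takt time = 555 / 389
= 1.43 min/unit


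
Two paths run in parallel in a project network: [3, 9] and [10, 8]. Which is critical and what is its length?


Path A: 3 + 9 = 12
Path B: 10 + 8 = 18
Critical path = longest = max(12, 18)
= 18 (Path B)


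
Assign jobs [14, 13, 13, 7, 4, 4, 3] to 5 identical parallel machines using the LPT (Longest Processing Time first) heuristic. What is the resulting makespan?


Jobs (LPT sorted): [14, 13, 13, 7, 4, 4, 3]
Machines: 5
  J=14 → Machine 1 (load: 0+14=14)
  J=13 → Machine 2 (load: 0+13=13)
  J=13 → Machine 3 (load: 0+13=13)
  J=7 → Machine 4 (load: 0+7=7)
  J=4 → Machine 5 (load: 0+4=4)
  J=4 → Machine 5 (load: 4+4=8)
  J=3 → Machine 4 (load: 7+3=10)
Machine loads: [14, 13, 13, 10, 8]
Makespan = max = 14 time units


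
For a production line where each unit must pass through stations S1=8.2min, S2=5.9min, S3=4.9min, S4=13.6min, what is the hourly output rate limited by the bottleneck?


Bottleneck = longest station time
Station times: [8.2, 5.9, 4.9, 13.6]
Max = 13.6 min
Rate = 60 / 13.6
= 4.41 units/hour (bottleneck: 13.6min)


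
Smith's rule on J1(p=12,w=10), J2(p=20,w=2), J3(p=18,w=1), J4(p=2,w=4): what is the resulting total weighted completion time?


WSPT order (by p/w): J4 → J1 → J2 → J3
  J4: C=2, w·C=4×2=8
  J1: C=14, w·C=10×14=140
  J2: C=34, w·C=2×34=68
  J3: C=52, w·C=1×52=52
Σ w·C = 268
= 268


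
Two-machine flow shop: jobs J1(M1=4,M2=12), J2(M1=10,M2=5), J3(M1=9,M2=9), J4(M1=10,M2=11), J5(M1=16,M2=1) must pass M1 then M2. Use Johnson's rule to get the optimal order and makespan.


Johnson's rule:
Group 1 (M1≤M2, sort by M1): ['J1', 'J3', 'J4']
Group 2 (M1>M2, sort desc M2): ['J2', 'J5']
Sequence: J1 → J3 → J4 → J2 → J5
Makespan calculation:
  J1: M1 done=4, M2 done=16
  J3: M1 done=13, M2 done=25
  J4: M1 done=23, M2 done=36
  J2: M1 done=33, M2 done=41
  J5: M1 done=49, M2 done=50
= Sequence: J1 → J3 → J4 → J2 → J5, Makespan: 50


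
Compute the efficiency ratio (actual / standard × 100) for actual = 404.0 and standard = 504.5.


Efficiency = (actual / standard) × 100
= (404.0 / 504.5) × 100
= 80.1%


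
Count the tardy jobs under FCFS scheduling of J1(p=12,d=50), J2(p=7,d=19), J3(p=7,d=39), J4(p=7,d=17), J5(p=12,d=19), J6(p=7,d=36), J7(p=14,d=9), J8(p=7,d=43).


Completion vs due date:
  J1: C=12, d=50 → on time
  J2: C=19, d=19 → on time
  J3: C=26, d=39 → on time
  J4: C=33, d=17 → TARDY
  J5: C=45, d=19 → TARDY
  J6: C=52, d=36 → TARDY
  J7: C=66, d=9 → TARDY
  J8: C=73, d=43 → TARDY
Tardy jobs: J4, J5, J6, J7, J8
Count = 5


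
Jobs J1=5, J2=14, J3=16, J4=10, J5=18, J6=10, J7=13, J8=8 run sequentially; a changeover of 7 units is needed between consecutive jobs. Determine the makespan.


Makespan = Σ processing + (n-1) × setup
= (5 + 14 + 16 + 10 + 18 + 10 + 13 + 8) + (8-1)×7
= 94 + 49
= 143 time units


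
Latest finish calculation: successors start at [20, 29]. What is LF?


LF = min of all successor start times
Successors start at: [20, 29]
LF = min(20, 29)
= 20


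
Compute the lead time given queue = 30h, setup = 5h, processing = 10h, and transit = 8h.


Lead time = queue + setup + processing + transit
= 30 + 5 + 10 + 8
= 53 hours


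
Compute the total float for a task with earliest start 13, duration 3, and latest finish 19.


EF = ES + duration = 13 + 3 = 16
LS = LF - duration = 19 - 3 = 16
Total Float = LF - EF = 19 - 16
(or LS - ES = 16 - 13)
= 3


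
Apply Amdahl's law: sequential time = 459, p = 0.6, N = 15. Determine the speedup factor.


Amdahl's law: T_p = T × ((1-p) + p/N)
= 459 × ((1-0.6) + 0.6/15)
= 459 × (0.40 + 0.0400)
= 459 × 0.4400
= 201.96
Speedup = 459/201.96
= 2.27×


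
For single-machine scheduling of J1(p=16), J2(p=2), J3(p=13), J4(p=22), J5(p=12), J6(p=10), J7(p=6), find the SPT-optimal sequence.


SPT: sort by shortest processing time
  J2: p=2
  J7: p=6
  J6: p=10
  J5: p=12
  J3: p=13
  J1: p=16
  J4: p=22
Order: J2 → J7 → J6 → J5 → J3 → J1 → J4


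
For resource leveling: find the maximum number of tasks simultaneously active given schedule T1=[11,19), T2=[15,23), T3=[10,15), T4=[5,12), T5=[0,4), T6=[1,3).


Check each time point for overlaps:
  t=11: 3 tasks active (T1, T3, T4)
Max concurrent = 3


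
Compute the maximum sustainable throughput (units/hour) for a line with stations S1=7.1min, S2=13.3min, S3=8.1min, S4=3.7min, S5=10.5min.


Bottleneck = longest station time
Station times: [7.1, 13.3, 8.1, 3.7, 10.5]
Max = 13.3 min
Rate = 60 / 13.3
= 4.51 units/hour (bottleneck: 13.3min)


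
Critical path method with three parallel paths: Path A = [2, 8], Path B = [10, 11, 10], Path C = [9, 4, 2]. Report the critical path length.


Path A: 2 + 8 = 10
Path B: 10 + 11 + 10 = 31
Path C: 9 + 4 + 2 = 15
Critical path = longest = max(10, 31, 15)
= 31 (Path B)


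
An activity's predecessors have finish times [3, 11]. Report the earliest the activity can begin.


ES = max of all predecessor completion times
Predecessors: [3, 11]
ES = max(3, 11)
= 11


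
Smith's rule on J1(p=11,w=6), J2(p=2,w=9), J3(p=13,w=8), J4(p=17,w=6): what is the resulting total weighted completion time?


WSPT order (by p/w): J2 → J3 → J1 → J4
  J2: C=2, w·C=9×2=18
  J3: C=15, w·C=8×15=120
  J1: C=26, w·C=6×26=156
  J4: C=43, w·C=6×43=258
Σ w·C = 552
= 552


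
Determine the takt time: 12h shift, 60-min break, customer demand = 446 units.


Available = 12×60 - 60 = 660 min
Takt time = 660 / 446
= 1.48 min/unit


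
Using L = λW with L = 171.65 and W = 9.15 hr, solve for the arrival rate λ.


Little's law: L = λW → λ = L / W
= 171.65 / 9.15
= 18.76 per hour


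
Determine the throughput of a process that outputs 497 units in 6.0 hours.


Throughput = units / time
= 497 / 6.0
= 82.8 units/hour


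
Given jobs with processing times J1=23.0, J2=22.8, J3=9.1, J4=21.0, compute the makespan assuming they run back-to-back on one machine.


Sequential makespan: sum all processing times
= 23.0 + 22.8 + 9.1 + 21.0
= 75.9 time units


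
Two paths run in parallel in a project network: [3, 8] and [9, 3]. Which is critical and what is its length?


Path A: 3 + 8 = 11
Path B: 9 + 3 = 12
Critical path = longest = max(11, 12)
= 12 (Path B)


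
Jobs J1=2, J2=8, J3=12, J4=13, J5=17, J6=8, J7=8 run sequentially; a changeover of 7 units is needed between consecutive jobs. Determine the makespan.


Makespan = Σ processing + (n-1) × setup
= (2 + 8 + 12 + 13 + 17 + 8 + 8) + (7-1)×7
= 68 + 42
= 110 time units


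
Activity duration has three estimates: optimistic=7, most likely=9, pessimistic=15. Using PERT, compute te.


te = (o + 4m + p) / 6
= (7 + 4×9 + 15) / 6
= (7 + 36 + 15) / 6
= 58 / 6
= 9.67


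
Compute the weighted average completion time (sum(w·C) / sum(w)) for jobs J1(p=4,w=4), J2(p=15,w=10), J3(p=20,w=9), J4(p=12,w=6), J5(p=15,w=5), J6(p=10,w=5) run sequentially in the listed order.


Completion times:
  J1: C=4, w×C=4×4=16
  J2: C=19, w×C=10×19=190
  J3: C=39, w×C=9×39=351
  J4: C=51, w×C=6×51=306
  J5: C=66, w×C=5×66=330
  J6: C=76, w×C=5×76=380
Sum w×C = 1573
Sum w = 39
Weighted avg = 1573/39
= 40.33


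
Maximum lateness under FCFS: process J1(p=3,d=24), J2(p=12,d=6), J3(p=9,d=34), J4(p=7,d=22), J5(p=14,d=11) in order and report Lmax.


Lateness per job (L = C - d):
  J1: C=3, d=24, L=-21
  J2: C=15, d=6, L=9
  J3: C=24, d=34, L=-10
  J4: C=31, d=22, L=9
  J5: C=45, d=11, L=34
Lmax = max(-21, 9, -10, 9, 34)
= 34


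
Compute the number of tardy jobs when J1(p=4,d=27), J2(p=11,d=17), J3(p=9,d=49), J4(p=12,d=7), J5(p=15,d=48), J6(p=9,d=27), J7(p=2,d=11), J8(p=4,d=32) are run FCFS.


Completion vs due date:
  J1: C=4, d=27 → on time
  J2: C=15, d=17 → on time
  J3: C=24, d=49 → on time
  J4: C=36, d=7 → TARDY
  J5: C=51, d=48 → TARDY
  J6: C=60, d=27 → TARDY
  J7: C=62, d=11 → TARDY
  J8: C=66, d=32 → TARDY
Tardy jobs: J4, J5, J6, J7, J8
Count = 5


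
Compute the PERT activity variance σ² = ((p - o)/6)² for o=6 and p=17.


σ² = ((p - o) / 6)² = (p - o)² / 36
= (17 - 6)² / 36
= 11² / 36
= 121 / 36
= 3.3611


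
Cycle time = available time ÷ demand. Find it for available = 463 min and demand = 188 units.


Cycle time = available time / demand
= 463 / 188
= 2.46 min/unit


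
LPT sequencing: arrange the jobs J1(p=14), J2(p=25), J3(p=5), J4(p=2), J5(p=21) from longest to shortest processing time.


LPT: sort by longest processing time first
  J2: p=25
  J5: p=21
  J1: p=14
  J3: p=5
  J4: p=2
Order: J2 → J5 → J1 → J3 → J4


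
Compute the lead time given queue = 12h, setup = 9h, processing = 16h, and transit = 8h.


Lead time = queue + setup + processing + transit
= 12 + 9 + 16 + 8
= 45 hours


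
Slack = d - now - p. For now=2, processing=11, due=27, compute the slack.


Slack = due - current_time - processing
= 27 - 2 - 11
= 14


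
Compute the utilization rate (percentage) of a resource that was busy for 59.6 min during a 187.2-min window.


Utilization = busy / total × 100
= 59.6 / 187.2 × 100
= 31.8%


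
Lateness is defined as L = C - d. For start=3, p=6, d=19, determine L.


Completion = 3 + 6 = 9
Lateness = C - d = 9 - 19
= -10


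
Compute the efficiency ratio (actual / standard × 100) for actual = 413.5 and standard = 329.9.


Efficiency = (actual / standard) × 100
= (413.5 / 329.9) × 100
= 125.3%


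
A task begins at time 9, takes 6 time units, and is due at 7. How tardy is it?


Completion = start + processing = 9 + 6 = 15
Tardiness = max(0, C - d) = max(0, 15 - 7)
= max(0, 8)
= 8


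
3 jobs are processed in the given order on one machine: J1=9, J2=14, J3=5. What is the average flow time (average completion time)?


Completion times:
  J1: completes at 9
  J2: completes at 23
  J3: completes at 28
Sum = 60
Average = 60/3
= 20.00


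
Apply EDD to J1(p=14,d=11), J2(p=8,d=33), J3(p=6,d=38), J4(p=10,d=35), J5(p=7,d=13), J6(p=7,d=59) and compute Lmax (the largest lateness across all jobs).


EDD order: J1 → J5 → J2 → J4 → J3 → J6
Completion and lateness:
  J1: C=14, d=11, L=14-11=3
  J5: C=21, d=13, L=21-13=8
  J2: C=29, d=33, L=29-33=-4
  J4: C=39, d=35, L=39-35=4
  J3: C=45, d=38, L=45-38=7
  J6: C=52, d=59, L=52-59=-7
Lmax = max(3, 8, -4, 4, 7, -7)
= 8


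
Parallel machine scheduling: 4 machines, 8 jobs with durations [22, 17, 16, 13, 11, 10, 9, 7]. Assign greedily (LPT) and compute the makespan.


Jobs (LPT sorted): [22, 17, 16, 13, 11, 10, 9, 7]
Machines: 4
  J=22 → Machine 1 (load: 0+22=22)
  J=17 → Machine 2 (load: 0+17=17)
  J=16 → Machine 3 (load: 0+16=16)
  J=13 → Machine 4 (load: 0+13=13)
  J=11 → Machine 4 (load: 13+11=24)
  J=10 → Machine 3 (load: 16+10=26)
  J=9 → Machine 2 (load: 17+9=26)
  J=7 → Machine 1 (load: 22+7=29)
Machine loads: [29, 26, 26, 24]
Makespan = max = 29 time units


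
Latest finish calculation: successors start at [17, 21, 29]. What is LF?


LF = min of all successor start times
Successors start at: [17, 21, 29]
LF = min(17, 21, 29)
= 17


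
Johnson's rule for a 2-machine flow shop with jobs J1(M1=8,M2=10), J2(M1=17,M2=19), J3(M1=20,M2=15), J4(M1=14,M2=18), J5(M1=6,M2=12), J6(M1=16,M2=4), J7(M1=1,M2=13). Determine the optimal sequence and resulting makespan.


Johnson's rule:
Group 1 (M1≤M2, sort by M1): ['J7', 'J5', 'J1', 'J4', 'J2']
Group 2 (M1>M2, sort desc M2): ['J3', 'J6']
Sequence: J7 → J5 → J1 → J4 → J2 → J3 → J6
Makespan calculation:
  J7: M1 done=1, M2 done=14
  J5: M1 done=7, M2 done=26
  J1: M1 done=15, M2 done=36
  J4: M1 done=29, M2 done=54
  J2: M1 done=46, M2 done=73
  J3: M1 done=66, M2 done=88
  J6: M1 done=82, M2 done=92
= Sequence: J7 → J5 → J1 → J4 → J2 → J3 → J6, Makespan: 92


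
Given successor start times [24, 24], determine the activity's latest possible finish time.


LF = min of all successor start times
Successors start at: [24, 24]
LF = min(24, 24)
= 24


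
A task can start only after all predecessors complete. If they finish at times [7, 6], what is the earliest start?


ES = max of all predecessor completion times
Predecessors: [7, 6]
ES = max(7, 6)
= 7


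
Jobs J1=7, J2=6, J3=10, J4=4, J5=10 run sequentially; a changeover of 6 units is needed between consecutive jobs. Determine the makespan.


Makespan = Σ processing + (n-1) × setup
= (7 + 6 + 10 + 4 + 10) + (5-1)×6
= 37 + 24
= 61 time units


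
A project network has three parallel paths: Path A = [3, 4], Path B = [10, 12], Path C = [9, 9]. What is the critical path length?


Path A: 3 + 4 = 7
Path B: 10 + 12 = 22
Path C: 9 + 9 = 18
Critical path = longest = max(7, 22, 18)
= 22 (Path B)
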